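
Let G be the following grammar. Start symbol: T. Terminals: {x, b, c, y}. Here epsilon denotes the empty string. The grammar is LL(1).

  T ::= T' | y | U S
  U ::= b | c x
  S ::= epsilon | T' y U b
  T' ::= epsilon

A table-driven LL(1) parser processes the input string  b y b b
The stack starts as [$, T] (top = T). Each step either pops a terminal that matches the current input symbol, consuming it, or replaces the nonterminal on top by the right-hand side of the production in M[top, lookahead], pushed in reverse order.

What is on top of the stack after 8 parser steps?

b

step 1: stack=$ T  input=b y b b $  — expand T ::= U S
step 2: stack=$ S U  input=b y b b $  — expand U ::= b
step 3: stack=$ S b  input=b y b b $  — match b
step 4: stack=$ S  input=y b b $  — expand S ::= T' y U b
step 5: stack=$ b U y T'  input=y b b $  — expand T' ::= epsilon
step 6: stack=$ b U y  input=y b b $  — match y
step 7: stack=$ b U  input=b b $  — expand U ::= b
step 8: stack=$ b b  input=b b $  — match b
Stack after step 8: $ b (top = b).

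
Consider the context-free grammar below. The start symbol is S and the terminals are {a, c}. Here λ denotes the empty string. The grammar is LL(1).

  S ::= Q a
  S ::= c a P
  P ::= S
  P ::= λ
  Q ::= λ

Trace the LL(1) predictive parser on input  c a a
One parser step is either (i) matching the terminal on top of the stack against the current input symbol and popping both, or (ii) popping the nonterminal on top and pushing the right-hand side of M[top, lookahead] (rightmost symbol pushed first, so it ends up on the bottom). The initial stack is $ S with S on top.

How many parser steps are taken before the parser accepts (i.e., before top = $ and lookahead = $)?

     Stack    Input    Action
  1  $ S      c a a $  expand S ::= c a P
  2  $ P a c  c a a $  match c
  3  $ P a    a a $    match a
  4  $ P      a $      expand P ::= S
  5  $ S      a $      expand S ::= Q a
  6  $ a Q    a $      expand Q ::= λ
  7  $ a      a $      match a
Accept reached after 7 steps.

7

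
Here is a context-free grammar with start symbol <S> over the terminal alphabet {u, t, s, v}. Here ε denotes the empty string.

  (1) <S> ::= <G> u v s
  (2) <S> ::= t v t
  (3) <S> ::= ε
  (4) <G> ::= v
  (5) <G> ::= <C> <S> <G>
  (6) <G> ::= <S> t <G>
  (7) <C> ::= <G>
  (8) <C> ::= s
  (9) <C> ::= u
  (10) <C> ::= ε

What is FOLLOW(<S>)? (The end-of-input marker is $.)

{$, s, t, u, v}

FIRST(<S>) = {ε, s, t, u, v}  (via <G> u v s)
FIRST(<G>) = {s, t, u, v}  (via <C> <S> <G>, <S> t <G>)
FIRST(<C>) = {ε, s, t, u, v}  (via <G>)
FOLLOW(<S>) includes $ since <S> is the start symbol.
FOLLOW(<S>): in <G>::=<C> <S> <G>, <S> is followed by <G> with FIRST {s, t, u, v}; in <G>::=<S> t <G>, <S> is followed by t <G> with FIRST {t}. Thus FOLLOW(<S>) = {$, s, t, u, v}.
FOLLOW(<C>): in <G>::=<C> <S> <G>, <C> is followed by <S> <G> with FIRST {s, t, u, v}. Thus FOLLOW(<C>) = {s, t, u, v}.
FOLLOW(<G>): in <S>::=<G> u v s, <G> is followed by u v s with FIRST {u}; in <G>::=<C> <S> <G>, the suffix after <G> is empty (adds nothing new); in <G>::=<S> t <G>, the suffix after <G> is empty (adds nothing new); in <C>::=<G>, the suffix after <G> is empty, so FOLLOW(<G>) ⊇ FOLLOW(<C>) = {s, t, u, v}. Thus FOLLOW(<G>) = {s, t, u, v}.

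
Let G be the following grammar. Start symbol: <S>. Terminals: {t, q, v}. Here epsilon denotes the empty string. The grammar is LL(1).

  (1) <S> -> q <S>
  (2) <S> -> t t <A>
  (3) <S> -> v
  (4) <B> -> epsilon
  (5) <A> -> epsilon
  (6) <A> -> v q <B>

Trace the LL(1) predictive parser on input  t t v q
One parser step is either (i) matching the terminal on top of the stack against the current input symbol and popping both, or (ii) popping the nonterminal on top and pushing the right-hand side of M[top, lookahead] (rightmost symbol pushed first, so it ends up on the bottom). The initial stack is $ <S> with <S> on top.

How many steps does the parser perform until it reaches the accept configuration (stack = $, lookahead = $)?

7

step 1: stack=$ <S>  input=t t v q $  — expand <S> -> t t <A>
step 2: stack=$ <A> t t  input=t t v q $  — match t
step 3: stack=$ <A> t  input=t v q $  — match t
step 4: stack=$ <A>  input=v q $  — expand <A> -> v q <B>
step 5: stack=$ <B> q v  input=v q $  — match v
step 6: stack=$ <B> q  input=q $  — match q
step 7: stack=$ <B>  input=$  — expand <B> -> epsilon
Accept reached after 7 steps.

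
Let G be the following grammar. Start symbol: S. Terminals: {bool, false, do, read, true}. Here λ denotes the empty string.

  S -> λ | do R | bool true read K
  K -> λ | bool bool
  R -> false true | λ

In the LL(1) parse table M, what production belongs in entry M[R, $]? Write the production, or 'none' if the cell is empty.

R -> λ

FIRST(S): from S->λ we get {λ}; from S->do R we get {do}; from S->bool true read K we get {bool}. So FIRST(S) = {λ, bool, do}.
FIRST(K): from K->λ we get {λ}; from K->bool bool we get {bool}. So FIRST(K) = {λ, bool}.
FIRST(R): from R->false true we get {false}; from R->λ we get {λ}. So FIRST(R) = {λ, false}.
FOLLOW(S) includes $ since S is the start symbol.
FOLLOW(S): S appears on no right-hand side. Thus FOLLOW(S) = {$}.
FOLLOW(R): in S->do R, the suffix after R is empty, so FOLLOW(R) ⊇ FOLLOW(S) = {$}. Thus FOLLOW(R) = {$}.
For R -> false true: FIRST(false true) = {false}, so it goes in M[R, t] for t ∈ {false}.
For R -> λ: FIRST(λ) = {λ}, so it goes in M[R, t] for t ∈ {}; since λ ∈ FIRST, also for every t ∈ FOLLOW(R) = {$}.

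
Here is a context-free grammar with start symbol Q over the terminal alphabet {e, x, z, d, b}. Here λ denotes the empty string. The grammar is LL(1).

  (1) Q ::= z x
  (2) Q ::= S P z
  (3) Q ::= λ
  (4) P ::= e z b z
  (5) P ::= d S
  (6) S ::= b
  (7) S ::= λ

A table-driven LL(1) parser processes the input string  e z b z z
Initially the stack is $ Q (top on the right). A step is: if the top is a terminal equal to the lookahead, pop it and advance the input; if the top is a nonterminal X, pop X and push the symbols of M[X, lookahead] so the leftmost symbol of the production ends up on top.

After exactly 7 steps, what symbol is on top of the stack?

step 1: stack=$ Q  input=e z b z z $  — expand Q ::= S P z
step 2: stack=$ z P S  input=e z b z z $  — expand S ::= λ
step 3: stack=$ z P  input=e z b z z $  — expand P ::= e z b z
step 4: stack=$ z z b z e  input=e z b z z $  — match e
step 5: stack=$ z z b z  input=z b z z $  — match z
step 6: stack=$ z z b  input=b z z $  — match b
step 7: stack=$ z z  input=z z $  — match z
Stack after step 7: $ z (top = z).

z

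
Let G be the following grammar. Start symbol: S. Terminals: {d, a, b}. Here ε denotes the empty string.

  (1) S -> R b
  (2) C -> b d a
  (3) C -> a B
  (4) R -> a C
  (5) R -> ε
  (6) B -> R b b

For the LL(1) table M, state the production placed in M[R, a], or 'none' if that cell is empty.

R -> a C

FIRST(C) = {a, b}
FIRST(R) = {ε, a}
FIRST(S) = {a, b}  (via R b)
FIRST(B) = {a, b}  (via R b b)
FOLLOW(S) includes $ since S is the start symbol.
FOLLOW(R): in S->R b, R is followed by b with FIRST {b}; in B->R b b, R is followed by b b with FIRST {b}. Thus FOLLOW(R) = {b}.
For R -> a C: FIRST(a C) = {a}, so it goes in M[R, t] for t ∈ {a}.
For R -> ε: FIRST(ε) = {ε}, so it goes in M[R, t] for t ∈ {}; since ε ∈ FIRST, also for every t ∈ FOLLOW(R) = {b}.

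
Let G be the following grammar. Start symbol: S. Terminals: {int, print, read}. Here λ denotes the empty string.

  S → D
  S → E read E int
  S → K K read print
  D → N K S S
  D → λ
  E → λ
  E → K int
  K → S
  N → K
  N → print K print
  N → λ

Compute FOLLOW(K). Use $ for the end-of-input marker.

{$, int, print, read}

FIRST(S) = {λ, int, print, read}  (via D, E read E int, K K read print)
FIRST(K) = {λ, int, print, read}  (via S)
FIRST(E) = {λ, int, print, read}  (via K int)
FIRST(N) = {λ, int, print, read}  (via K)
FIRST(D) = {λ, int, print, read}  (via N K S S)
FOLLOW(S) includes $ since S is the start symbol.
FOLLOW(E): in S→E read E int (occurrence 1), E is followed by read E int with FIRST {read}; in S→E read E int (occurrence 2), E is followed by int with FIRST {int}. Thus FOLLOW(E) = {int, read}.
FOLLOW(S): in D→N K S S (occurrence 1), S is followed by S with FIRST {λ, int, print, read}; in D→N K S S (occurrence 1), the suffix after S is nullable, so FOLLOW(S) ⊇ FOLLOW(D) = {$, int, print, read}; in D→N K S S (occurrence 2), the suffix after S is empty, so FOLLOW(S) ⊇ FOLLOW(D) = {$, int, print, read}; in K→S, the suffix after S is empty, so FOLLOW(S) ⊇ FOLLOW(K) = {$, int, print, read}. Thus FOLLOW(S) = {$, int, print, read}.
FOLLOW(D): in S→D, the suffix after D is empty, so FOLLOW(D) ⊇ FOLLOW(S) = {$, int, print, read}. Thus FOLLOW(D) = {$, int, print, read}.
FOLLOW(N): in D→N K S S, N is followed by K S S with FIRST {λ, int, print, read}; in D→N K S S, the suffix after N is nullable, so FOLLOW(N) ⊇ FOLLOW(D) = {$, int, print, read}. Thus FOLLOW(N) = {$, int, print, read}.
FOLLOW(K): in S→K K read print (occurrence 1), K is followed by K read print with FIRST {int, print, read}; in S→K K read print (occurrence 2), K is followed by read print with FIRST {read}; in D→N K S S, K is followed by S S with FIRST {λ, int, print, read}; in D→N K S S, the suffix after K is nullable, so FOLLOW(K) ⊇ FOLLOW(D) = {$, int, print, read}; in E→K int, K is followed by int with FIRST {int}; in N→K, the suffix after K is empty, so FOLLOW(K) ⊇ FOLLOW(N) = {$, int, print, read}; in N→print K print, K is followed by print with FIRST {print}. Thus FOLLOW(K) = {$, int, print, read}.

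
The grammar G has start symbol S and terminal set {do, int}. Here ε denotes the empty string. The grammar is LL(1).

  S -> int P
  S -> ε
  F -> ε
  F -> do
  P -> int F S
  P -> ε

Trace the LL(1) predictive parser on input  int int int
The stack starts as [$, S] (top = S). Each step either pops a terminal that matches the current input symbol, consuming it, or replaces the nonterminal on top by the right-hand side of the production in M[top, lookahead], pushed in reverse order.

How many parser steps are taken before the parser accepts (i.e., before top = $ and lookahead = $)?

8

step 1: stack=$ S  input=int int int $  — expand S -> int P
step 2: stack=$ P int  input=int int int $  — match int
step 3: stack=$ P  input=int int $  — expand P -> int F S
step 4: stack=$ S F int  input=int int $  — match int
step 5: stack=$ S F  input=int $  — expand F -> ε
step 6: stack=$ S  input=int $  — expand S -> int P
step 7: stack=$ P int  input=int $  — match int
step 8: stack=$ P  input=$  — expand P -> ε
Accept reached after 8 steps.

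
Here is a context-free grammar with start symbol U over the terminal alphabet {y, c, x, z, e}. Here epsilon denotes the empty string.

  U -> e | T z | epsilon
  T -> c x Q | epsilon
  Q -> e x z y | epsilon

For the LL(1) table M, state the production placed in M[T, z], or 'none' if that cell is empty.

T -> epsilon

FIRST(T): from T->c x Q we get {c}; from T->epsilon we get {epsilon}. So FIRST(T) = {epsilon, c}.
FIRST(Q): from Q->e x z y we get {e}; from Q->epsilon we get {epsilon}. So FIRST(Q) = {epsilon, e}.
FIRST(U): from U->e we get {e}; from U->T z we get {c, z}; from U->epsilon we get {epsilon}. So FIRST(U) = {epsilon, c, e, z}.
FOLLOW(U) includes $ since U is the start symbol.
FOLLOW(T): in U->T z, T is followed by z with FIRST {z}. Thus FOLLOW(T) = {z}.
For T -> c x Q: FIRST(c x Q) = {c}, so it goes in M[T, t] for t ∈ {c}.
For T -> epsilon: FIRST(epsilon) = {epsilon}, so it goes in M[T, t] for t ∈ {}; since epsilon ∈ FIRST, also for every t ∈ FOLLOW(T) = {z}.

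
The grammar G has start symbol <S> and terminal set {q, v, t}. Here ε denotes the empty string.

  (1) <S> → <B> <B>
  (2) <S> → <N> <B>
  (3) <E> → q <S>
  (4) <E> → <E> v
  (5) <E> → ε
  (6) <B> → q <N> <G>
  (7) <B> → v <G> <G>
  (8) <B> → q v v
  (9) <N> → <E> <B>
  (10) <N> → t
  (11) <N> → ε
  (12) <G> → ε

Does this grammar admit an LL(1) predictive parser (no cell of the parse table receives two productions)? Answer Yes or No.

No

FIRST(<S>) = {q, t, v}
FIRST(<E>) = {ε, q, v}
FIRST(<B>) = {q, v}
FIRST(<N>) = {ε, q, t, v}
FIRST(<G>) = {ε}
FOLLOW(<S>) = {$, q, v}
FOLLOW(<E>) = {q, v}
FOLLOW(<B>) = {$, q, v}
FOLLOW(<N>) = {$, q, v}
FOLLOW(<G>) = {$, q, v}
Cell M[<B>, q] receives both <B> → q <N> <G> and <B> → q v v — the grammar is not LL(1).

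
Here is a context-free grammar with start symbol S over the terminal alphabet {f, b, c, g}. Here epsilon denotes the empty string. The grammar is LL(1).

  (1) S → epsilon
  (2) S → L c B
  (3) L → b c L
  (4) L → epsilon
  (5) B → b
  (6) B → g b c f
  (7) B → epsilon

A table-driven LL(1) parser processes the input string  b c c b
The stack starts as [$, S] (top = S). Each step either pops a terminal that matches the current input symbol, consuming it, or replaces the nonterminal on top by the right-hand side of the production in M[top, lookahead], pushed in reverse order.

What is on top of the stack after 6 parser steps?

     Stack        Input      Action
  1  $ S          b c c b $  expand S → L c B
  2  $ B c L      b c c b $  expand L → b c L
  3  $ B c L c b  b c c b $  match b
  4  $ B c L c    c c b $    match c
  5  $ B c L      c b $      expand L → epsilon
  6  $ B c        c b $      match c
Stack after step 6: $ B (top = B).

B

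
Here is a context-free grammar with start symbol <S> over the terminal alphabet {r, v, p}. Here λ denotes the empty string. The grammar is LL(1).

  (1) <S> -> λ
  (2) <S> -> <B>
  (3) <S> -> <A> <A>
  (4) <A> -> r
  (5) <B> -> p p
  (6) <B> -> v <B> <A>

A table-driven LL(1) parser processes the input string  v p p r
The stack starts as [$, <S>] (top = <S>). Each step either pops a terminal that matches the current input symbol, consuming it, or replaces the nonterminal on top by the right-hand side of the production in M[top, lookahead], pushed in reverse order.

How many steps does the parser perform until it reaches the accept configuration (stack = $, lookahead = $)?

8

     Stack        Input      Action
  1  $ <S>        v p p r $  expand <S> -> <B>
  2  $ <B>        v p p r $  expand <B> -> v <B> <A>
  3  $ <A> <B> v  v p p r $  match v
  4  $ <A> <B>    p p r $    expand <B> -> p p
  5  $ <A> p p    p p r $    match p
  6  $ <A> p      p r $      match p
  7  $ <A>        r $        expand <A> -> r
  8  $ r          r $        match r
Accept reached after 8 steps.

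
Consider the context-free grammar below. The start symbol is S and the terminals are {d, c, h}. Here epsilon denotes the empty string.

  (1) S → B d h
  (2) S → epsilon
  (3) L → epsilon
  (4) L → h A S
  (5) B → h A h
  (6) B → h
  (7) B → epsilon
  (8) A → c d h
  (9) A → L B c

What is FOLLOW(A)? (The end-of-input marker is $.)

FIRST(L): from L→epsilon we get {epsilon}; from L→h A S we get {h}. So FIRST(L) = {epsilon, h}.
FIRST(B): from B→h A h we get {h}; from B→h we get {h}; from B→epsilon we get {epsilon}. So FIRST(B) = {epsilon, h}.
FIRST(S): from S→B d h we get {d, h}; from S→epsilon we get {epsilon}. So FIRST(S) = {epsilon, d, h}.
FIRST(A): from A→c d h we get {c}; from A→L B c we get {c, h}. So FIRST(A) = {c, h}.
FOLLOW(S) includes $ since S is the start symbol.
FOLLOW(L): in A→L B c, L is followed by B c with FIRST {c, h}. Thus FOLLOW(L) = {c, h}.
FOLLOW(S): in L→h A S, the suffix after S is empty, so FOLLOW(S) ⊇ FOLLOW(L) = {c, h}. Thus FOLLOW(S) = {$, c, h}.
FOLLOW(B): in S→B d h, B is followed by d h with FIRST {d}; in A→L B c, B is followed by c with FIRST {c}. Thus FOLLOW(B) = {c, d}.
FOLLOW(A): in L→h A S, A is followed by S with FIRST {epsilon, d, h}; in L→h A S, the suffix after A is nullable, so FOLLOW(A) ⊇ FOLLOW(L) = {c, h}; in B→h A h, A is followed by h with FIRST {h}. Thus FOLLOW(A) = {c, d, h}.

{c, d, h}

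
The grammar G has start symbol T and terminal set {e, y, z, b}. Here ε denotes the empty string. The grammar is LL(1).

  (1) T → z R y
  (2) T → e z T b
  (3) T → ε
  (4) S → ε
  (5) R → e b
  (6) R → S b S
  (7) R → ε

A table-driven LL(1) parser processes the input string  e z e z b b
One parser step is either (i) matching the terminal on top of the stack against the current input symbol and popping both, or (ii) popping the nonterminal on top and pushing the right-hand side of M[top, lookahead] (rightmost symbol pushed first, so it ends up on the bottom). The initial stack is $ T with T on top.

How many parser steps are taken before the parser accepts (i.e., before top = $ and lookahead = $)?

9

step 1: stack=$ T  input=e z e z b b $  — expand T → e z T b
step 2: stack=$ b T z e  input=e z e z b b $  — match e
step 3: stack=$ b T z  input=z e z b b $  — match z
step 4: stack=$ b T  input=e z b b $  — expand T → e z T b
step 5: stack=$ b b T z e  input=e z b b $  — match e
step 6: stack=$ b b T z  input=z b b $  — match z
step 7: stack=$ b b T  input=b b $  — expand T → ε
step 8: stack=$ b b  input=b b $  — match b
step 9: stack=$ b  input=b $  — match b
Accept reached after 9 steps.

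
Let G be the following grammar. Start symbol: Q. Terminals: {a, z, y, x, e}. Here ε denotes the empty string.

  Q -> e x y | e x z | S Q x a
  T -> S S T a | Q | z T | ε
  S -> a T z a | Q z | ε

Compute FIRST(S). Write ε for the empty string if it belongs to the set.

FIRST(Q): from Q->e x y we get {e}; from Q->e x z we get {e}; from Q->S Q x a we get {a, e}. So FIRST(Q) = {a, e}.
FIRST(S): from S->a T z a we get {a}; from S->Q z we get {a, e}; from S->ε we get {ε}. So FIRST(S) = {ε, a, e}.
FIRST(T): from T->S S T a we get {a, e, z}; from T->Q we get {a, e}; from T->z T we get {z}; from T->ε we get {ε}. So FIRST(T) = {ε, a, e, z}.

{ε, a, e}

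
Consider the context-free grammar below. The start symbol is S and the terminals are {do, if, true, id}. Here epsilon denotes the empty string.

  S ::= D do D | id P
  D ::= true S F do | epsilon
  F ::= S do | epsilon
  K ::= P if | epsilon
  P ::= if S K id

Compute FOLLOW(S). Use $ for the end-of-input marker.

{$, do, id, if, true}

FIRST(D): from D::=true S F do we get {true}; from D::=epsilon we get {epsilon}. So FIRST(D) = {epsilon, true}.
FIRST(P): from P::=if S K id we get {if}. So FIRST(P) = {if}.
FIRST(S): from S::=D do D we get {do, true}; from S::=id P we get {id}. So FIRST(S) = {do, id, true}.
FIRST(K): from K::=P if we get {if}; from K::=epsilon we get {epsilon}. So FIRST(K) = {epsilon, if}.
FIRST(F): from F::=S do we get {do, id, true}; from F::=epsilon we get {epsilon}. So FIRST(F) = {epsilon, do, id, true}.
FOLLOW(S) includes $ since S is the start symbol.
FOLLOW(S): in D::=true S F do, S is followed by F do with FIRST {do, id, true}; in F::=S do, S is followed by do with FIRST {do}; in P::=if S K id, S is followed by K id with FIRST {id, if}. Thus FOLLOW(S) = {$, do, id, if, true}.
FOLLOW(D): in S::=D do D (occurrence 1), D is followed by do D with FIRST {do}; in S::=D do D (occurrence 2), the suffix after D is empty, so FOLLOW(D) ⊇ FOLLOW(S) = {$, do, id, if, true}. Thus FOLLOW(D) = {$, do, id, if, true}.
FOLLOW(F): in D::=true S F do, F is followed by do with FIRST {do}. Thus FOLLOW(F) = {do}.
FOLLOW(K): in P::=if S K id, K is followed by id with FIRST {id}. Thus FOLLOW(K) = {id}.
FOLLOW(P): in S::=id P, the suffix after P is empty, so FOLLOW(P) ⊇ FOLLOW(S) = {$, do, id, if, true}; in K::=P if, P is followed by if with FIRST {if}. Thus FOLLOW(P) = {$, do, id, if, true}.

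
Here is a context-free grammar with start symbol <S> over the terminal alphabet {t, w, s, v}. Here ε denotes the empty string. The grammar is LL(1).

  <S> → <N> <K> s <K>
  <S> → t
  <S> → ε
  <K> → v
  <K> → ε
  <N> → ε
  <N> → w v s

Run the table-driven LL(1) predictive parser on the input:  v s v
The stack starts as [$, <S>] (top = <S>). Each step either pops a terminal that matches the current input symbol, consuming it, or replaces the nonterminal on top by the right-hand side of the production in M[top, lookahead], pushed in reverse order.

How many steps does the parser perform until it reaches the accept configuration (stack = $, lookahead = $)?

     Stack            Input    Action
  1  $ <S>            v s v $  expand <S> → <N> <K> s <K>
  2  $ <K> s <K> <N>  v s v $  expand <N> → ε
  3  $ <K> s <K>      v s v $  expand <K> → v
  4  $ <K> s v        v s v $  match v
  5  $ <K> s          s v $    match s
  6  $ <K>            v $      expand <K> → v
  7  $ v              v $      match v
Accept reached after 7 steps.

7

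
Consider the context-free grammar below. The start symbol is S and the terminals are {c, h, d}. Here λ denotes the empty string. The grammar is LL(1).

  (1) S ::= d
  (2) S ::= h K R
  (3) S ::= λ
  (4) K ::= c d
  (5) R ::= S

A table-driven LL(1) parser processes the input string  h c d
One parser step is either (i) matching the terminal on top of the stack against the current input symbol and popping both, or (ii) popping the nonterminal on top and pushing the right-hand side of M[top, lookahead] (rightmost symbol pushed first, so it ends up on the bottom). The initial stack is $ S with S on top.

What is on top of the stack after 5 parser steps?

R

step 1: stack=$ S  input=h c d $  — expand S ::= h K R
step 2: stack=$ R K h  input=h c d $  — match h
step 3: stack=$ R K  input=c d $  — expand K ::= c d
step 4: stack=$ R d c  input=c d $  — match c
step 5: stack=$ R d  input=d $  — match d
Stack after step 5: $ R (top = R).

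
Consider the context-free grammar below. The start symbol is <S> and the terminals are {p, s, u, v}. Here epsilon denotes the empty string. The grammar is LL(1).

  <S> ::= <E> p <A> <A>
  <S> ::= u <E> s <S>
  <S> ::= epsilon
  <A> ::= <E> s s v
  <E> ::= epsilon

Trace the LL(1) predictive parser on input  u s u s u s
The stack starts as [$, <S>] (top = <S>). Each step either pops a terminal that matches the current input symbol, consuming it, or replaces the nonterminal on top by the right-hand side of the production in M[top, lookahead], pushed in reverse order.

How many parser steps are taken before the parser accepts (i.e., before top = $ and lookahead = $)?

13

      Stack          Input          Action
   1  $ <S>          u s u s u s $  expand <S> ::= u <E> s <S>
   2  $ <S> s <E> u  u s u s u s $  match u
   3  $ <S> s <E>    s u s u s $    expand <E> ::= epsilon
   4  $ <S> s        s u s u s $    match s
   5  $ <S>          u s u s $      expand <S> ::= u <E> s <S>
   6  $ <S> s <E> u  u s u s $      match u
   7  $ <S> s <E>    s u s $        expand <E> ::= epsilon
   8  $ <S> s        s u s $        match s
   9  $ <S>          u s $          expand <S> ::= u <E> s <S>
  10  $ <S> s <E> u  u s $          match u
  11  $ <S> s <E>    s $            expand <E> ::= epsilon
  12  $ <S> s        s $            match s
  13  $ <S>          $              expand <S> ::= epsilon
Accept reached after 13 steps.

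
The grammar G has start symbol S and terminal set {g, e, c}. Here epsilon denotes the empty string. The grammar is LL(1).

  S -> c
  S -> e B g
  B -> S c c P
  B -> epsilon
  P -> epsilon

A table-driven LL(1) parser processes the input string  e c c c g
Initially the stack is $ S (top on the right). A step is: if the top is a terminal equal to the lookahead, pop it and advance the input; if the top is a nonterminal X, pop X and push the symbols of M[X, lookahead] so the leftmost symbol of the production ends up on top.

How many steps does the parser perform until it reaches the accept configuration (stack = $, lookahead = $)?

9

step 1: stack=$ S  input=e c c c g $  — expand S -> e B g
step 2: stack=$ g B e  input=e c c c g $  — match e
step 3: stack=$ g B  input=c c c g $  — expand B -> S c c P
step 4: stack=$ g P c c S  input=c c c g $  — expand S -> c
step 5: stack=$ g P c c c  input=c c c g $  — match c
step 6: stack=$ g P c c  input=c c g $  — match c
step 7: stack=$ g P c  input=c g $  — match c
step 8: stack=$ g P  input=g $  — expand P -> epsilon
step 9: stack=$ g  input=g $  — match g
Accept reached after 9 steps.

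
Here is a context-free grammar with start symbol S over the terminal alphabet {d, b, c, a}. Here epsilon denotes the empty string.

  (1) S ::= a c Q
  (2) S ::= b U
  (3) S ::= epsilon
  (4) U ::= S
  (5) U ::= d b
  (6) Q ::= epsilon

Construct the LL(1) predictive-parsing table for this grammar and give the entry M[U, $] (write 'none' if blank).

U ::= S

FIRST(S) = {epsilon, a, b}
FIRST(Q) = {epsilon}
FIRST(U) = {epsilon, a, b, d}  (via S)
FOLLOW(S) includes $ since S is the start symbol.
FOLLOW(S): in U::=S, the suffix after S is empty, so FOLLOW(S) ⊇ FOLLOW(U) = {$}. Thus FOLLOW(S) = {$}.
FOLLOW(U): in S::=b U, the suffix after U is empty, so FOLLOW(U) ⊇ FOLLOW(S) = {$}. Thus FOLLOW(U) = {$}.
For U ::= S: FIRST(S) = {epsilon, a, b}, so it goes in M[U, t] for t ∈ {a, b}; since epsilon ∈ FIRST, also for every t ∈ FOLLOW(U) = {$}.
For U ::= d b: FIRST(d b) = {d}, so it goes in M[U, t] for t ∈ {d}.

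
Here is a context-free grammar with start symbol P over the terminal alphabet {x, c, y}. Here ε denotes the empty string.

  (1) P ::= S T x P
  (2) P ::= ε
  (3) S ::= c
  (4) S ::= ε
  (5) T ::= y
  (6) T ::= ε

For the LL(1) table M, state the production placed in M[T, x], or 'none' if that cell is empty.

FIRST(S): from S::=c we get {c}; from S::=ε we get {ε}. So FIRST(S) = {ε, c}.
FIRST(T): from T::=y we get {y}; from T::=ε we get {ε}. So FIRST(T) = {ε, y}.
FIRST(P): from P::=S T x P we get {c, x, y}; from P::=ε we get {ε}. So FIRST(P) = {ε, c, x, y}.
FOLLOW(P) includes $ since P is the start symbol.
FOLLOW(T): in P::=S T x P, T is followed by x P with FIRST {x}. Thus FOLLOW(T) = {x}.
For T ::= y: FIRST(y) = {y}, so it goes in M[T, t] for t ∈ {y}.
For T ::= ε: FIRST(ε) = {ε}, so it goes in M[T, t] for t ∈ {}; since ε ∈ FIRST, also for every t ∈ FOLLOW(T) = {x}.

T ::= ε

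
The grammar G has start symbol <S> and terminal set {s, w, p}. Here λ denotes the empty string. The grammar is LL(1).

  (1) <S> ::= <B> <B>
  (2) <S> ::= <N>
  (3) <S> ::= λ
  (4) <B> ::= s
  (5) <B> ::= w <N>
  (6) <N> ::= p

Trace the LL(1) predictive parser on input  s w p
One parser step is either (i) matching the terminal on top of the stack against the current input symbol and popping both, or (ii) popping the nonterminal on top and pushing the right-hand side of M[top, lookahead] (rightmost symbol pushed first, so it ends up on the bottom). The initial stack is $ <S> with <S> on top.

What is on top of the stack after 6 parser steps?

step 1: stack=$ <S>  input=s w p $  — expand <S> ::= <B> <B>
step 2: stack=$ <B> <B>  input=s w p $  — expand <B> ::= s
step 3: stack=$ <B> s  input=s w p $  — match s
step 4: stack=$ <B>  input=w p $  — expand <B> ::= w <N>
step 5: stack=$ <N> w  input=w p $  — match w
step 6: stack=$ <N>  input=p $  — expand <N> ::= p
Stack after step 6: $ p (top = p).

p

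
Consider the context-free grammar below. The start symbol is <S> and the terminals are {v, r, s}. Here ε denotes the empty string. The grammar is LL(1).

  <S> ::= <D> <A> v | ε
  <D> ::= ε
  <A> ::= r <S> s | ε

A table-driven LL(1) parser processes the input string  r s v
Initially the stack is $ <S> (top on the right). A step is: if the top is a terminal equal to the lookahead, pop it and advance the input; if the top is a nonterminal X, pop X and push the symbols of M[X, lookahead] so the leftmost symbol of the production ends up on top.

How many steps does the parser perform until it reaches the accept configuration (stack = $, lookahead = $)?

step 1: stack=$ <S>  input=r s v $  — expand <S> ::= <D> <A> v
step 2: stack=$ v <A> <D>  input=r s v $  — expand <D> ::= ε
step 3: stack=$ v <A>  input=r s v $  — expand <A> ::= r <S> s
step 4: stack=$ v s <S> r  input=r s v $  — match r
step 5: stack=$ v s <S>  input=s v $  — expand <S> ::= ε
step 6: stack=$ v s  input=s v $  — match s
step 7: stack=$ v  input=v $  — match v
Accept reached after 7 steps.

7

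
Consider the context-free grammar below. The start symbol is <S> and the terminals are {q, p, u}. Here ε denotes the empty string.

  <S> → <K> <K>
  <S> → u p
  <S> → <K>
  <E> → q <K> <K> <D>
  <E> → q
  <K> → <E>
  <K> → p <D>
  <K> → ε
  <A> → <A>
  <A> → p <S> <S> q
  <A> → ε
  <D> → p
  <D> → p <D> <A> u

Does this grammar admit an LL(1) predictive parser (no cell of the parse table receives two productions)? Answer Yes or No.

FIRST(<S>) = {ε, p, q, u}
FIRST(<E>) = {q}
FIRST(<K>) = {ε, p, q}
FIRST(<A>) = {ε, p}
FIRST(<D>) = {p}
FOLLOW(<S>) = {$, p, q, u}
FOLLOW(<E>) = {$, p, q, u}
FOLLOW(<K>) = {$, p, q, u}
FOLLOW(<A>) = {u}
FOLLOW(<D>) = {$, p, q, u}
Cell M[<A>, p] receives both <A> → <A> and <A> → p <S> <S> q — the grammar is not LL(1).

No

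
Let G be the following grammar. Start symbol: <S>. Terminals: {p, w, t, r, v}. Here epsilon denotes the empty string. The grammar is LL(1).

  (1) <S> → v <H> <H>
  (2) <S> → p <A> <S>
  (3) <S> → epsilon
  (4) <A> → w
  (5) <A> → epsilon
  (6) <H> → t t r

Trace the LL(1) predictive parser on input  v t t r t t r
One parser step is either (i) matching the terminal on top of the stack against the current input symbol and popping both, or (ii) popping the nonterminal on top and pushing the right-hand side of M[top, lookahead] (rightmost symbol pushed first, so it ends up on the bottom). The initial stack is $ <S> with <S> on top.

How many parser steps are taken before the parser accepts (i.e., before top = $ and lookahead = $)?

      Stack        Input            Action
   1  $ <S>        v t t r t t r $  expand <S> → v <H> <H>
   2  $ <H> <H> v  v t t r t t r $  match v
   3  $ <H> <H>    t t r t t r $    expand <H> → t t r
   4  $ <H> r t t  t t r t t r $    match t
   5  $ <H> r t    t r t t r $      match t
   6  $ <H> r      r t t r $        match r
   7  $ <H>        t t r $          expand <H> → t t r
   8  $ r t t      t t r $          match t
   9  $ r t        t r $            match t
  10  $ r          r $              match r
Accept reached after 10 steps.

10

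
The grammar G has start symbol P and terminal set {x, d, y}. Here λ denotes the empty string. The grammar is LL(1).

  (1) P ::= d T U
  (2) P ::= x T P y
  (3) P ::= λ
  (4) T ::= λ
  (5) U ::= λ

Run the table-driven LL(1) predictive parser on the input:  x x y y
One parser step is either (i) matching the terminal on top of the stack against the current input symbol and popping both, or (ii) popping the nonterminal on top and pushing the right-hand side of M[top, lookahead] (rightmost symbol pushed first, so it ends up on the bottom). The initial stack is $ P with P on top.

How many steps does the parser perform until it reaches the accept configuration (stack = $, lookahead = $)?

     Stack        Input      Action
  1  $ P          x x y y $  expand P ::= x T P y
  2  $ y P T x    x x y y $  match x
  3  $ y P T      x y y $    expand T ::= λ
  4  $ y P        x y y $    expand P ::= x T P y
  5  $ y y P T x  x y y $    match x
  6  $ y y P T    y y $      expand T ::= λ
  7  $ y y P      y y $      expand P ::= λ
  8  $ y y        y y $      match y
  9  $ y          y $        match y
Accept reached after 9 steps.

9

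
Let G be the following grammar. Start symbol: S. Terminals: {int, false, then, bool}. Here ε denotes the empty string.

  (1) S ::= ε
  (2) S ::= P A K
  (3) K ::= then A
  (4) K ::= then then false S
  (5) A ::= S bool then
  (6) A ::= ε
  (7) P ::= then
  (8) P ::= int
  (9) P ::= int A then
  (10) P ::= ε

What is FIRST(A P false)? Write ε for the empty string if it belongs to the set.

{bool, false, int, then}

FIRST(K) = {then}
FIRST(P) = {ε, int, then}
FIRST(S) = {ε, bool, int, then}  (via P A K)
FIRST(A) = {ε, bool, int, then}  (via S bool then)
FIRST(A P false): take FIRST of each symbol in turn, carrying on past any symbol whose FIRST contains ε; result {bool, false, int, then}.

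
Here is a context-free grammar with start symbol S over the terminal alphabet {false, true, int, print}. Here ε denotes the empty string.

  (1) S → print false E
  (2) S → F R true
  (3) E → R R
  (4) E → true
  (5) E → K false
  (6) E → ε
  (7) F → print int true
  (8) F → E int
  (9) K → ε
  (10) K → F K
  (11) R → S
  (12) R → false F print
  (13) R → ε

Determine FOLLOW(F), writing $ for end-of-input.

FIRST(S): from S→print false E we get {print}; from S→F R true we get {false, int, print, true}. So FIRST(S) = {false, int, print, true}.
FIRST(R): from R→S we get {false, int, print, true}; from R→false F print we get {false}; from R→ε we get {ε}. So FIRST(R) = {ε, false, int, print, true}.
FIRST(E): from E→R R we get {ε, false, int, print, true}; from E→true we get {true}; from E→K false we get {false, int, print, true}; from E→ε we get {ε}. So FIRST(E) = {ε, false, int, print, true}.
FIRST(F): from F→print int true we get {print}; from F→E int we get {false, int, print, true}. So FIRST(F) = {false, int, print, true}.
FIRST(K): from K→ε we get {ε}; from K→F K we get {false, int, print, true}. So FIRST(K) = {ε, false, int, print, true}.
FOLLOW(S) includes $ since S is the start symbol.
FOLLOW(K): in E→K false, K is followed by false with FIRST {false}; in K→F K, the suffix after K is empty (adds nothing new). Thus FOLLOW(K) = {false}.
FOLLOW(F): in S→F R true, F is followed by R true with FIRST {false, int, print, true}; in K→F K, F is followed by K with FIRST {ε, false, int, print, true}; in K→F K, the suffix after F is nullable, so FOLLOW(F) ⊇ FOLLOW(K) = {false}; in R→false F print, F is followed by print with FIRST {print}. Thus FOLLOW(F) = {false, int, print, true}.
FOLLOW(S): in R→S, the suffix after S is empty, so FOLLOW(S) ⊇ FOLLOW(R) = {$, false, int, print, true}. Thus FOLLOW(S) = {$, false, int, print, true}.
FOLLOW(E): in S→print false E, the suffix after E is empty, so FOLLOW(E) ⊇ FOLLOW(S) = {$, false, int, print, true}; in F→E int, E is followed by int with FIRST {int}. Thus FOLLOW(E) = {$, false, int, print, true}.
FOLLOW(R): in S→F R true, R is followed by true with FIRST {true}; in E→R R (occurrence 1), R is followed by R with FIRST {ε, false, int, print, true}; in E→R R (occurrence 1), the suffix after R is nullable, so FOLLOW(R) ⊇ FOLLOW(E) = {$, false, int, print, true}; in E→R R (occurrence 2), the suffix after R is empty, so FOLLOW(R) ⊇ FOLLOW(E) = {$, false, int, print, true}. Thus FOLLOW(R) = {$, false, int, print, true}.

{false, int, print, true}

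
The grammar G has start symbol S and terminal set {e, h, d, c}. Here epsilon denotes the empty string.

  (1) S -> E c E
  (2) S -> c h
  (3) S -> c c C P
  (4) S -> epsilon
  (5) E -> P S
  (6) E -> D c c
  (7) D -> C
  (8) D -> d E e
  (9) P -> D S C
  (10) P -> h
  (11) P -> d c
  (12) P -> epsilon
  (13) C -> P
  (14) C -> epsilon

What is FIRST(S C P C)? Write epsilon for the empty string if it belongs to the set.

{epsilon, c, d, h}

FIRST(S) = {epsilon, c, d, h}  (via E c E)
FIRST(E) = {epsilon, c, d, h}  (via P S, D c c)
FIRST(D) = {epsilon, c, d, h}  (via C)
FIRST(P) = {epsilon, c, d, h}  (via D S C)
FIRST(C) = {epsilon, c, d, h}  (via P)
FIRST(S C P C): take FIRST of each symbol in turn, carrying on past any symbol whose FIRST contains epsilon; result {epsilon, c, d, h}.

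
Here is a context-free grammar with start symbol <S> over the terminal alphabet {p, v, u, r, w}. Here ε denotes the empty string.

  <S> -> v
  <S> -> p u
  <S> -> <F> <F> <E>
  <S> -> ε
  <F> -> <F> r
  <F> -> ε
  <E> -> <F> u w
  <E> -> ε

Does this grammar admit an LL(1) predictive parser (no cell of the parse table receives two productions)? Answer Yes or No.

No

FIRST(<S>) = {ε, p, r, u, v}
FIRST(<F>) = {ε, r}
FIRST(<E>) = {ε, r, u}
FOLLOW(<S>) = {$}
FOLLOW(<F>) = {$, r, u}
FOLLOW(<E>) = {$}
Cell M[<F>, r] receives both <F> -> <F> r and <F> -> ε — the grammar is not LL(1).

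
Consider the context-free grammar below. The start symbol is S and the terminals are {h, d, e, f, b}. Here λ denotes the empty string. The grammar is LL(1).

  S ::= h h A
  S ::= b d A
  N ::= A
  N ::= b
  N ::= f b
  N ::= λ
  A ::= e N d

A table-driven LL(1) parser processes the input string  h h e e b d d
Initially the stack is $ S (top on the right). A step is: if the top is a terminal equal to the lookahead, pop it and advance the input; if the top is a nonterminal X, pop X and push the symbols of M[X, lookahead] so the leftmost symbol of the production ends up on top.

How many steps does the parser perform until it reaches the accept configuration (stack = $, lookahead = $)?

      Stack      Input            Action
   1  $ S        h h e e b d d $  expand S ::= h h A
   2  $ A h h    h h e e b d d $  match h
   3  $ A h      h e e b d d $    match h
   4  $ A        e e b d d $      expand A ::= e N d
   5  $ d N e    e e b d d $      match e
   6  $ d N      e b d d $        expand N ::= A
   7  $ d A      e b d d $        expand A ::= e N d
   8  $ d d N e  e b d d $        match e
   9  $ d d N    b d d $          expand N ::= b
  10  $ d d b    b d d $          match b
  11  $ d d      d d $            match d
  12  $ d        d $              match d
Accept reached after 12 steps.

12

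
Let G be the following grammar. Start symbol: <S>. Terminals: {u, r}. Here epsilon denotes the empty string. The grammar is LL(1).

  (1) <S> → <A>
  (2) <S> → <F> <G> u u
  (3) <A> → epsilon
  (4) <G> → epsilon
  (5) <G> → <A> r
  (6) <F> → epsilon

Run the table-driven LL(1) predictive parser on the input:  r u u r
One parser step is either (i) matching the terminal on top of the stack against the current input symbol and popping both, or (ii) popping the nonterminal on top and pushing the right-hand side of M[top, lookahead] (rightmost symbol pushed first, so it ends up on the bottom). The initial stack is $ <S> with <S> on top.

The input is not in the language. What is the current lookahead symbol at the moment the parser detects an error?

r

     Stack          Input      Action
  1  $ <S>          r u u r $  expand <S> → <F> <G> u u
  2  $ u u <G> <F>  r u u r $  expand <F> → epsilon
  3  $ u u <G>      r u u r $  expand <G> → <A> r
  4  $ u u r <A>    r u u r $  expand <A> → epsilon
  5  $ u u r        r u u r $  match r
  6  $ u u          u u r $    match u
  7  $ u            u r $      match u
  8  $              r $        error: stack empty but input remains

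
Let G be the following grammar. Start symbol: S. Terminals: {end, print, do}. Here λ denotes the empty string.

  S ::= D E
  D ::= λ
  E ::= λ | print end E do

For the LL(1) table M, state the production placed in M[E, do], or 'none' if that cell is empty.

FIRST(D) = {λ}
FIRST(E) = {λ, print}
FIRST(S) = {λ, print}  (via D E)
FOLLOW(S) includes $ since S is the start symbol.
FOLLOW(S): S appears on no right-hand side. Thus FOLLOW(S) = {$}.
FOLLOW(E): in S::=D E, the suffix after E is empty, so FOLLOW(E) ⊇ FOLLOW(S) = {$}; in E::=print end E do, E is followed by do with FIRST {do}. Thus FOLLOW(E) = {$, do}.
For E ::= λ: FIRST(λ) = {λ}, so it goes in M[E, t] for t ∈ {}; since λ ∈ FIRST, also for every t ∈ FOLLOW(E) = {$, do}.
For E ::= print end E do: FIRST(print end E do) = {print}, so it goes in M[E, t] for t ∈ {print}.

E ::= λ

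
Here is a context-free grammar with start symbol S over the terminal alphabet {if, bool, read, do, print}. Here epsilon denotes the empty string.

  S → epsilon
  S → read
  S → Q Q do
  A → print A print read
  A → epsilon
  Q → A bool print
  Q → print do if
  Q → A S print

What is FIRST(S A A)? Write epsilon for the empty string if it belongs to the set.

{epsilon, bool, print, read}

FIRST(A): from A→print A print read we get {print}; from A→epsilon we get {epsilon}. So FIRST(A) = {epsilon, print}.
FIRST(S): from S→epsilon we get {epsilon}; from S→read we get {read}; from S→Q Q do we get {bool, print, read}. So FIRST(S) = {epsilon, bool, print, read}.
FIRST(Q): from Q→A bool print we get {bool, print}; from Q→print do if we get {print}; from Q→A S print we get {bool, print, read}. So FIRST(Q) = {bool, print, read}.
FIRST(S A A): take FIRST of each symbol in turn, carrying on past any symbol whose FIRST contains epsilon; result {epsilon, bool, print, read}.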